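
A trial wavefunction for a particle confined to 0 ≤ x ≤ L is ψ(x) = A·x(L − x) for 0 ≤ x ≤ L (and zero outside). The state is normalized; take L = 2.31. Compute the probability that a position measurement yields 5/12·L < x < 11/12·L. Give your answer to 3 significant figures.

P ≈ 0.648

The probability is P = ∫ |ψ|² dx over [5/12·L, 11/12·L].
The normalization integral ∫|ψ|²dx over the whole domain equals L^5/30·A², and A² cancels in the ratio.
In terms of u = x/L (A² and the length scale cancel between numerator and denominator), P = [∫_{5/12}^{11/12} u^2·(1 - u)^2 du] / [∫_{0}^{1} u^2·(1 - u)^2 du].
An antiderivative of u^2·(1 - u)^2 is u^3·(6·u^2 - 15·u + 10)/30; evaluating from 5/12 to 11/12 gives ≈ 0.021610, while the full integral is 1/30.
The result is P = 4481/6912.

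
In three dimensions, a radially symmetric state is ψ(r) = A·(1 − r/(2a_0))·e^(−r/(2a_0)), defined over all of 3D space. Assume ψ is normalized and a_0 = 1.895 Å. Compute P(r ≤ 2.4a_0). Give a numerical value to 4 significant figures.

P ≈ 0.05407

P = ∫ |ψ|² 4πr² dr over r ≤ 2.4a_0.
A² is fixed by ∫₀^∞ 4πr²|ψ|² dr = 1, i.e. A² = (8·π·a_0^3)^(−1).
Let u = r/a_0; then A², 4π and the length scale all cancel, so P = ∫_{0}^{2.4} u^2·(1 - u/2)^2·e^(-u) du ÷ ∫_{0}^{∞} u^2·(1 - u/2)^2·e^(-u) du.
With ∫ u^2·(1 - u/2)^2·e^(-u) du = -(u^4/4 + u^2 + 2·u + 2)·e^(-u) + C, the region integral is ≈ 0.108132 and the full one is 2.
This evaluates to P = 0.054066.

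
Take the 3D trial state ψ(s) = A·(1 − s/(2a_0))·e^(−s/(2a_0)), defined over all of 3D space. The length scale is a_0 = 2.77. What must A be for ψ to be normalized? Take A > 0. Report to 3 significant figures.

Require ∫ |ψ|² 4πs² ds = 1 over the whole domain.
With ∫₀^∞ s^4 e^(−αs) ds = 4!/α^5, carrying out the integral gives A² · 8·π·a_0^3.
Setting this equal to 1 gives A² = 1/(8·π·a_0^3).
Plugging in a_0 = 2.77 yields A = 0.04327.

A ≈ 0.0433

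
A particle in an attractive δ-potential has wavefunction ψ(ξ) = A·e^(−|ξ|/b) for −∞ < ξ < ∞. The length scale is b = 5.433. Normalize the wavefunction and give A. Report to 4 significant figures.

A ≈ 0.4290

Require ∫ |ψ|² dξ = 1 over the whole domain.
Using ∫₀^∞ ξⁿ e^(−αξ) dξ = n!/αⁿ⁺¹, ∫|ψ|² dξ = A²·(b).
Plugging in b = 5.433 yields A = 0.42902.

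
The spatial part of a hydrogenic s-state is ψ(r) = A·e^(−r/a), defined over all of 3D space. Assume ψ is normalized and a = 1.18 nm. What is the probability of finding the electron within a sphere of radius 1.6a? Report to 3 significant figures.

P ≈ 0.620

With dV = 4πr²dr, the probability is ∫|ψ|² dV over r ≤ 1.6a.
The full normalization integral is A²·[π·a^3] = 1, fixing A².
Let u = r/a; then A², 4π and the length scale all cancel, so P = ∫_{0}^{1.6} u^2·e^(-2·u) du ÷ ∫_{0}^{∞} u^2·e^(-2·u) du.
Using ∫ u^2·e^(-2·u) du = -(2·u^2 + 2·u + 1)·e^(-2·u)/4, the numerator is 1/4 - 233·e^(-16/5)/100 and the denominator is 1/4.
The region integral divided by the full integral gives P = 0.6201.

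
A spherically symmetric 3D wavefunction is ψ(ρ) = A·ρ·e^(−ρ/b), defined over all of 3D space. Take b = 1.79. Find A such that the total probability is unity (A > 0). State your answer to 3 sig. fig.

Require ∫ |ψ|² 4πρ² dρ = 1 over the whole domain.
The angular integral contributes 4π, leaving ∫₀^∞ ρ²|ψ|² dρ.
The integral (without the A² prefactor) comes out to 3·π·b^5.
So A² = (3·π·b^5)^(−1).
Substituting b = 1.79 gives A² = 0.005774, so A = 0.07599.

A ≈ 0.0760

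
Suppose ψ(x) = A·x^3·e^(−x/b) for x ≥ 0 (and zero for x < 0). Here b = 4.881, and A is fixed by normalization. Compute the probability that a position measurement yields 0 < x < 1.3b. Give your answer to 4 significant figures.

The probability is P = ∫ |ψ|² dx over [0, 1.3b].
The normalization integral ∫|ψ|²dx over the whole domain equals 45·b^7/8·A², and A² cancels in the ratio.
Let u = x/b; then A² and the length scale cancel, so P = ∫_{0}^{1.3} u^6·e^(-2·u) du ÷ ∫_{0}^{∞} u^6·e^(-2·u) du.
With ∫ u^6·e^(-2·u) du = -(4·u^6 + 12·u^5 + 30·u^4 + 60·u^3 + 90·u^2 + 90·u + 45)·e^(-2·u)/8 + C, the region integral is ≈ 0.0965818 and the full one is 45/8.
This works out to P = 0.017170.

P ≈ 0.01717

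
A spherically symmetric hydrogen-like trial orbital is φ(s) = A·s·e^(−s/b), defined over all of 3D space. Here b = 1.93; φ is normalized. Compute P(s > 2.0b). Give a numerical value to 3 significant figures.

P = ∫ |φ|² 4πs² ds over s > 2.0b.
The full normalization integral is A²·[3·π·b^5] = 1, fixing A².
In terms of u = s/b (A², 4π and the length scale all cancel between numerator and denominator), P = [∫_{2.0}^{∞} u^4·e^(-2·u) du] / [∫_{0}^{∞} u^4·e^(-2·u) du].
With ∫ u^4·e^(-2·u) du = -(u^4/2 + u^3 + 3·u^2/2 + 3·u/2 + 3/4)·e^(-2·u) + C, the region integral is 103·e^(-4)/4 and the full one is 3/4.
Taking the ratio yields P = 0.6288.

P ≈ 0.629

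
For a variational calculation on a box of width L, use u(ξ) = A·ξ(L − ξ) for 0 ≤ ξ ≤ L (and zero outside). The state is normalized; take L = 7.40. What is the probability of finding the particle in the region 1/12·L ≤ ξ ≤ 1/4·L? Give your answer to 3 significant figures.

The probability is P = ∫ |u|² dξ over [1/12·L, 1/4·L].
The normalization integral ∫|u|²dξ over the whole domain equals L^5/30·A², and A² cancels in the ratio.
Substituting t = ξ/L, A² and the length scale cancel in the ratio: P = ∫_{1/12}^{1/4} t^2·(1 - t)^2 dt / ∫_{0}^{1} t^2·(1 - t)^2 dt.
An antiderivative of t^2·(1 - t)^2 is t^3·(6·t^2 - 15·t + 10)/30; evaluating from 1/12 to 1/4 gives ≈ 0.0032809, while the full integral is 1/30.
The result is P = 0.09843.

P ≈ 0.0984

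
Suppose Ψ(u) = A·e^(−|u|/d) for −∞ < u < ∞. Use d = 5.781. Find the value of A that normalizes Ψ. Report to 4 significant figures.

The normalization condition is ∫|Ψ|² du = 1 from −∞ to ∞.
Carrying out the integral gives A² · d.
Plugging in d = 5.781 yields A = 0.41591.

A ≈ 0.4159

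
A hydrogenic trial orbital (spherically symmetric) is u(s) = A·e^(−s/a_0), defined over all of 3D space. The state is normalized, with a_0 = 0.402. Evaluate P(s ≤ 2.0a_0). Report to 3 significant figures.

P ≈ 0.762

With dV = 4πs²ds, the probability is ∫|u|² dV over s ≤ 2.0a_0.
Normalization gives A² = 1/(π·a_0^3).
Let t = s/a_0; then A², 4π and the length scale all cancel, so P = ∫_{0}^{2.0} t^2·e^(-2·t) dt ÷ ∫_{0}^{∞} t^2·e^(-2·t) dt.
An antiderivative of t^2·e^(-2·t) is -(2·t^2 + 2·t + 1)·e^(-2·t)/4; evaluating from 0 to 2.0 gives 1/4 - 13·e^(-4)/4, while the full integral is 1/4.
This evaluates to P = 0.7619.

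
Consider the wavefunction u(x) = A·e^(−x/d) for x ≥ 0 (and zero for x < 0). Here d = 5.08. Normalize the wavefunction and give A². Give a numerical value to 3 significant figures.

A^2 ≈ 0.394

Normalization requires ∫|u|² dx = 1, integrated from 0 to ∞.
The integral (without the A² prefactor) comes out to d/2.
Setting this equal to 1 gives A² = 1/(d/2).
Substituting d = 5.08 gives A² = 0.3937, so A = 0.6275.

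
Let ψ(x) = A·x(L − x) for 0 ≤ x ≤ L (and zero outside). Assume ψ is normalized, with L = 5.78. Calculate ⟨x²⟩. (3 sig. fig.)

The expectation value is the |ψ|²-weighted average of x^2: ∫ x^2|ψ|² dx.
Evaluating both integrals, ⟨x²⟩ = 2·L^2/7.
Putting L = 5.78 gives 9.545.

⟨x^2⟩ ≈ 9.55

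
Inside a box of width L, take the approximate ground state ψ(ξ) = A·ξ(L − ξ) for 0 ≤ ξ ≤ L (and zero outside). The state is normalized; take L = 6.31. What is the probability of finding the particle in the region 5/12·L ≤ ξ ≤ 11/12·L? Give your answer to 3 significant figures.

P ≈ 0.648

|ψ|² is the probability density, so P = ∫_{5/12·L}^{11/12·L} |ψ|² dξ.
The normalization integral ∫|ψ|²dξ over the whole domain equals L^5/30·A², and A² cancels in the ratio.
Let u = ξ/L; then A² and the length scale cancel, so P = ∫_{5/12}^{11/12} u^2·(1 - u)^2 du ÷ ∫_{0}^{1} u^2·(1 - u)^2 du.
An antiderivative of u^2·(1 - u)^2 is u^3·(6·u^2 - 15·u + 10)/30; evaluating from 5/12 to 11/12 gives ≈ 0.021610, while the full integral is 1/30.
This works out to P = 4481/6912.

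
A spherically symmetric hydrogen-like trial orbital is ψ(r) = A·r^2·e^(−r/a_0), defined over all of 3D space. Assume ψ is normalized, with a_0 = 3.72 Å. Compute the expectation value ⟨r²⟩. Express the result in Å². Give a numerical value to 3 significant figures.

The expectation value is the |ψ|²-weighted average of r^2: ∫ r^2|ψ|² 4πr² dr.
With ∫₀^∞ r^8 e^(−αr) dr = 8!/α^9, evaluating both integrals, ⟨r²⟩ = 14·a_0^2.
With a_0 = 3.72, ⟨r^2⟩ = 193.7.

⟨r^2⟩ ≈ 194 Å^2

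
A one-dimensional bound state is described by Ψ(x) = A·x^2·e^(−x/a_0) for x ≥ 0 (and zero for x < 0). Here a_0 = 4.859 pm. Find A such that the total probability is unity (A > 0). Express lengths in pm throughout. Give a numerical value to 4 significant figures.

A ≈ 0.02219 pm^(-5/2)

Require ∫ |Ψ|² dx = 1 over the whole domain.
With Ψ = A·x^2·e^(−x/a_0), the integral evaluates to A²·[3·a_0^5/4].
So A² = (3·a_0^5/4)^(−1).
Substituting a_0 = 4.859 gives A² = 0.00049227, so A = 0.022187.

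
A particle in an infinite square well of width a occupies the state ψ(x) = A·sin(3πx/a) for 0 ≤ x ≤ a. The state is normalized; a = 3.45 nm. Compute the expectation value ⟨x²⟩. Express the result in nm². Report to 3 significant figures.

⟨x^2⟩ ≈ 3.90 nm^2

⟨x²⟩ = ∫ x^2 |ψ|² dx over the full domain.
Using sin²θ = (1 − cos 2θ)/2, evaluating both integrals, ⟨x²⟩ = -a^2/(18·π^2) + a^2/3.
With a = 3.45, ⟨x^2⟩ = 3.901.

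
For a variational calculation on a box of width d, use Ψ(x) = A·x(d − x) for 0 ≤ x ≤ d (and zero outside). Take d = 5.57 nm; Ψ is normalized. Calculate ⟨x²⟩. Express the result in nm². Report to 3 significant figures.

⟨x^2⟩ ≈ 8.86 nm^2

By definition ⟨x²⟩ = ∫ x^2 |Ψ(x)|² dx.
Since the A² factors cancel between numerator and denominator, ⟨x²⟩ = 2·d^2/7.
With d = 5.57, ⟨x^2⟩ = 8.864.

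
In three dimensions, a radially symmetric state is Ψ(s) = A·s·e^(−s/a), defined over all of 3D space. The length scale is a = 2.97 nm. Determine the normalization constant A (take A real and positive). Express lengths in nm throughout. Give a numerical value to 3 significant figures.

Require ∫ |Ψ|² 4πs² ds = 1 over the whole domain.
(Spherical symmetry: dV = 4πs² ds.)
Recall ∫₀^∞ s^m e^(−s/β) ds = m!·β^(m+1), carrying out the integral gives A² · 3·π·a^5.
Setting this equal to 1 gives A² = 1/(3·π·a^5).
Plugging in a = 2.97 yields A = 0.02143.

A ≈ 0.0214 nm^(-5/2)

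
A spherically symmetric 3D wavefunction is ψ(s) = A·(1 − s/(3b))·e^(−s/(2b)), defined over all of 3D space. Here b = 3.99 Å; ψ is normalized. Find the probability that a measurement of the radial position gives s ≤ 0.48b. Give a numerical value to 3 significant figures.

P ≈ 0.0303

Integrate the radial probability density 4πs²|ψ|² over s ≤ 0.48b.
Normalization gives A² = 1/(8·π·b^3/3).
Substituting u = s/b, A², 4π and the length scale all cancel in the ratio: P = ∫_{0}^{0.48} u^2·(1 - u/3)^2·e^(-u) du / ∫_{0}^{∞} u^2·(1 - u/3)^2·e^(-u) du.
Using ∫ u^2·(1 - u/3)^2·e^(-u) du = (-u^4 + 2·u^3 - 3·u^2 - 6·u - 6)·e^(-u)/9, the numerator is ≈ 0.020169 and the denominator is 2/3.
The region integral divided by the full integral gives P = 0.03025.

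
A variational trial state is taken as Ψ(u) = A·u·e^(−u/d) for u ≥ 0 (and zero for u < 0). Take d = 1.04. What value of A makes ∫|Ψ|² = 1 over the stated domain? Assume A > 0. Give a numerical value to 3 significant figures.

A ≈ 1.89

We need A² ∫|f|² du = 1, taking the integral from 0 to ∞.
With ∫₀^∞ u^2 e^(−αu) du = 2!/α^3, carrying out the integral gives A² · d^3/4.
Substituting d = 1.04 gives A² = 3.556, so A = 1.886.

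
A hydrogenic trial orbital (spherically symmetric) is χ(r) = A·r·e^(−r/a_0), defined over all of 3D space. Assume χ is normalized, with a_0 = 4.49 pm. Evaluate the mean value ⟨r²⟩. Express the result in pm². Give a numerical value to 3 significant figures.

⟨r^2⟩ ≈ 151 pm^2

⟨r²⟩ = ∫ r^2 |χ|² 4πr² dr over the full domain.
Evaluating both integrals, ⟨r²⟩ = 15·a_0^2/2.
With a_0 = 4.49, ⟨r^2⟩ = 151.2.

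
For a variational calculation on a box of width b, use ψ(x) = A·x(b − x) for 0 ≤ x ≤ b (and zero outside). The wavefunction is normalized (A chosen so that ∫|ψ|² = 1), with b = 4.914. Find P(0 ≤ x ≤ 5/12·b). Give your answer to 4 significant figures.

P ≈ 0.3466

P = ∫_{0}^{5/12·b} |ψ(x)|² dx.
The normalization integral ∫|ψ|²dx over the whole domain equals b^5/30·A², and A² cancels in the ratio.
In terms of u = x/b (A² and the length scale cancel between numerator and denominator), P = [∫_{0}^{5/12} u^2·(1 - u)^2 du] / [∫_{0}^{1} u^2·(1 - u)^2 du].
An antiderivative of u^2·(1 - u)^2 is u^3·(6·u^2 - 15·u + 10)/30; evaluating from 0 to 5/12 gives ≈ 0.0115540, while the full integral is 1/30.
This works out to P = 0.34662.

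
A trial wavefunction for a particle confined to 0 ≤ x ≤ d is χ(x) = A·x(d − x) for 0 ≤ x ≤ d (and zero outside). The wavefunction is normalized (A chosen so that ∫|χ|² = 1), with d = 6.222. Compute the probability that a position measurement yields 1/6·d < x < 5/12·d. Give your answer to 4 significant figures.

P ≈ 0.3111

The probability is P = ∫ |χ|² dx over [1/6·d, 5/12·d].
With A² fixed by ∫|χ|² = 1, i.e. A² = (d^5/30)^(−1), substitute and integrate.
Substituting u = x/d, A² and the length scale cancel in the ratio: P = ∫_{1/6}^{5/12} u^2·(1 - u)^2 du / ∫_{0}^{1} u^2·(1 - u)^2 du.
Using ∫ u^2·(1 - u)^2 du = u^3·(6·u^2 - 15·u + 10)/30, the numerator is ≈ 0.0103709 and the denominator is 1/30.
Taking the ratio, P = 0.31113.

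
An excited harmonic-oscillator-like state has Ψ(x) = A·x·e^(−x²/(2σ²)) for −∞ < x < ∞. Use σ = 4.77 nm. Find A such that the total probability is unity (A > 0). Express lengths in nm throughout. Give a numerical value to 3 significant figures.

Normalization requires ∫|Ψ|² dx = 1, integrated from −∞ to ∞.
With ∫_{−∞}^{∞} x^(2m) e^(−αx²) dx = (2m−1)!!·√π / (2^m α^(m+1/2)), carrying out the integral gives A² · √(π)·σ^3/2.
Setting this equal to 1 gives A² = 1/(√(π)·σ^3/2).
Substituting σ = 4.77 gives A² = 0.01040, so A = 0.1020.

A ≈ 0.102 nm^(-3/2)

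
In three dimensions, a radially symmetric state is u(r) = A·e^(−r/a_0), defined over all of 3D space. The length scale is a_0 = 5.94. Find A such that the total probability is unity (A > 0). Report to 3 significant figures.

A ≈ 0.0390

Require ∫ |u|² 4πr² dr = 1 over the whole domain.
Recall ∫₀^∞ r^m e^(−r/β) dr = m!·β^(m+1), carrying out the integral gives A² · π·a_0^3.
Setting this equal to 1 gives A² = 1/(π·a_0^3).
Substituting a_0 = 5.94 gives A² = 0.001519, so A = 0.03897.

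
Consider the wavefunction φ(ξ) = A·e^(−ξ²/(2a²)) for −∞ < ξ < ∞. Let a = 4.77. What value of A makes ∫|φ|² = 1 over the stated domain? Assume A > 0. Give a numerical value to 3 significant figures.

Require ∫ |φ|² dξ = 1 over the whole domain.
Differentiating ∫e^(−αξ²) dξ = √(π/α) under α to get the higher moments, carrying out the integral gives A² · √(π)·a.
Plugging in a = 4.77 yields A = 0.3439.

A ≈ 0.344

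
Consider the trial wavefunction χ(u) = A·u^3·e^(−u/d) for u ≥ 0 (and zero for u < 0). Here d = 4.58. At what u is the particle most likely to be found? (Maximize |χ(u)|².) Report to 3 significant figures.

Differentiate |χ(u)|² with respect to u and set to zero.
Solving yields u = 3·d.
With d = 4.58, the most probable position is 13.74.

u ≈ 13.7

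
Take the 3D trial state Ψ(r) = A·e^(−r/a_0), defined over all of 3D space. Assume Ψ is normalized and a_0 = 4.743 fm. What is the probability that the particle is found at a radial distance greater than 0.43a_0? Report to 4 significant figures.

P = ∫ |Ψ|² 4πr² dr over r > 0.43a_0.
A² is fixed by ∫₀^∞ 4πr²|Ψ|² dr = 1, i.e. A² = (π·a_0^3)^(−1).
Let u = r/a_0; then A², 4π and the length scale all cancel, so P = ∫_{0.43}^{∞} u^2·e^(-2·u) du ÷ ∫_{0}^{∞} u^2·e^(-2·u) du.
With ∫ u^2·e^(-2·u) du = -(2·u^2 + 2·u + 1)·e^(-2·u)/4 + C, the region integral is ≈ 0.235892 and the full one is 1/4.
Taking the ratio yields P = 0.94357.

P ≈ 0.9436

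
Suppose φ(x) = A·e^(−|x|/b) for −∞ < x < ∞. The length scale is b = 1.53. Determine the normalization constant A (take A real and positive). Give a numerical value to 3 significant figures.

The normalization condition is ∫|φ|² dx = 1 from −∞ to ∞.
Carrying out the integral gives A² · b.
So A² = (b)^(−1).
With b = 1.53: A² = 0.6536 and A = 0.8085.

A ≈ 0.808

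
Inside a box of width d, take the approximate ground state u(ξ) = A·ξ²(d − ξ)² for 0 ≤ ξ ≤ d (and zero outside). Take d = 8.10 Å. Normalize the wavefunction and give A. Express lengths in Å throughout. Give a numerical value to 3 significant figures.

A ≈ 0.00205 Å^(-9/2)

The normalization condition is ∫|u|² dξ = 1 from 0 to d.
Expanding the polynomial and integrating term by term, carrying out the integral gives A² · d^9/630.
Setting this equal to 1 gives A² = 1/(d^9/630).
With d = 8.10: A² = 0.000004197 and A = 0.002049.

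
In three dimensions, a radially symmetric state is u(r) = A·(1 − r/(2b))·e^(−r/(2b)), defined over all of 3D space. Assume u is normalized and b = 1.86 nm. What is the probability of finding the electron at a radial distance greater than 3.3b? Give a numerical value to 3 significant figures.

Integrate the radial probability density 4πr²|u|² over r > 3.3b.
The full normalization integral is A²·[8·π·b^3] = 1, fixing A².
In terms of t = r/b (A², 4π and the length scale all cancel between numerator and denominator), P = [∫_{3.3}^{∞} t^2·(1 - t/2)^2·e^(-t) dt] / [∫_{0}^{∞} t^2·(1 - t/2)^2·e^(-t) dt].
An antiderivative of t^2·(1 - t/2)^2·e^(-t) is -(t^4/4 + t^2 + 2·t + 2)·e^(-t); evaluating from 3.3 to ∞ gives ≈ 1.8124, while the full integral is 2.
The region integral divided by the full integral gives P = 0.9062.

P ≈ 0.906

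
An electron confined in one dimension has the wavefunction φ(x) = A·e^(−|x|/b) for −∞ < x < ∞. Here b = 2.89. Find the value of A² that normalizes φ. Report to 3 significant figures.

A^2 ≈ 0.346

We need A² ∫|f|² dx = 1, taking the integral from −∞ to ∞.
The integral (without the A² prefactor) comes out to b.
So A² = (b)^(−1).
Plugging in b = 2.89 yields A = 0.5882.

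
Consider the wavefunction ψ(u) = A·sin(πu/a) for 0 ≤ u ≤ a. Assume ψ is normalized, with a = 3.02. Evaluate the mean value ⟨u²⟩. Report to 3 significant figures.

By definition ⟨u²⟩ = ∫ u^2 |ψ(u)|² du.
Using sin²θ = (1 − cos 2θ)/2, the ratio of the moment integral to the normalization integral gives ⟨u²⟩ = -a^2/(2·π^2) + a^2/3.
Putting a = 3.02 gives 2.578.

⟨u^2⟩ ≈ 2.58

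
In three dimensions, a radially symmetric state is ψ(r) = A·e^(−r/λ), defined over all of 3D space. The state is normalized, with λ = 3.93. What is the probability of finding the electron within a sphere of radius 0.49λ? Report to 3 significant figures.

P ≈ 0.0767

Integrate the radial probability density 4πr²|ψ|² over r ≤ 0.49λ.
Normalization gives A² = 1/(π·λ^3).
Substituting u = r/λ, A², 4π and the length scale all cancel in the ratio: P = ∫_{0}^{0.49} u^2·e^(-2·u) du / ∫_{0}^{∞} u^2·e^(-2·u) du.
Using ∫ u^2·e^(-2·u) du = -(2·u^2 + 2·u + 1)·e^(-2·u)/4, the numerator is ≈ 0.019165 and the denominator is 1/4.
The region integral divided by the full integral gives P = 0.07666.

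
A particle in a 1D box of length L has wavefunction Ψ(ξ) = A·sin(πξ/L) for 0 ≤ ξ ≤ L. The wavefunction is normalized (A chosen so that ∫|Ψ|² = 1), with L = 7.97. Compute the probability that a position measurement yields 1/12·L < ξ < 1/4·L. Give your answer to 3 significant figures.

P ≈ 0.0871

P = ∫_{1/12·L}^{1/4·L} |Ψ(ξ)|² dξ.
Since A² = 1/(L/2), this is the region integral divided by the full normalization integral.
In terms of u = ξ/L (A² and the length scale cancel between numerator and denominator), P = [∫_{1/12}^{1/4} sin(π·u)^2 du] / [∫_{0}^{1} sin(π·u)^2 du].
Using ∫ sin(π·u)^2 du = u/2 - sin(2·π·u)/(4·π), the numerator is 1/12 - 1/(8·π) and the denominator is 1/2.
Evaluating gives P = (-3 + 2·π)/(12·π).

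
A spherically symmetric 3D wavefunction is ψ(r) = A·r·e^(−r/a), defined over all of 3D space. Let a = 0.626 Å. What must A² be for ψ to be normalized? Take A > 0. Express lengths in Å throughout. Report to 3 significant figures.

A^2 ≈ 1.10 Å^(-5)

Normalization requires ∫|ψ|² 4πr² dr = 1, integrated from 0 to ∞.
(Spherical symmetry: dV = 4πr² dr.)
With ψ = A·r·e^(−r/a), the integral evaluates to A²·[3·π·a^5].
Setting this equal to 1 gives A² = 1/(3·π·a^5).
Substituting a = 0.626 gives A² = 1.104, so A = 1.051.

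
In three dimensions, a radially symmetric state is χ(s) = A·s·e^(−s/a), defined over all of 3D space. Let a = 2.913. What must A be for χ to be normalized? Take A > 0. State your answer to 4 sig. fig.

A ≈ 0.02249

The normalization condition is ∫|χ|² 4πs² ds = 1 from 0 to ∞.
The angular integral contributes 4π, leaving ∫₀^∞ s²|χ|² ds.
∫|χ|² 4πs² ds = A²·(3·π·a^5).
With a = 2.913: A² = 0.00050586 and A = 0.022491.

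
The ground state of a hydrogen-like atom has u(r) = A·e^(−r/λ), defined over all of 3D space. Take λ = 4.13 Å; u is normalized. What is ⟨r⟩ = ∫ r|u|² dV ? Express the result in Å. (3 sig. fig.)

⟨r⟩ ≈ 6.20 Å

⟨r⟩ = ∫ r |u|² 4πr² dr over the full domain.
Evaluating both integrals, ⟨r⟩ = 3·λ/2.
With λ = 4.13, ⟨r⟩ = 6.195.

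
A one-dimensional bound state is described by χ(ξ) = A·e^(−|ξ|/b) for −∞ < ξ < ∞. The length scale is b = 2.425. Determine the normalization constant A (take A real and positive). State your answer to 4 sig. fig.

A ≈ 0.6422

We need A² ∫|f|² dξ = 1, taking the integral from −∞ to ∞.
Recall ∫₀^∞ ξ^m e^(−ξ/β) dξ = m!·β^(m+1), with χ = A·e^(−|ξ|/b), the integral evaluates to A²·[b].
Hence A² = 1/[b].
Plugging in b = 2.425 yields A = 0.64216.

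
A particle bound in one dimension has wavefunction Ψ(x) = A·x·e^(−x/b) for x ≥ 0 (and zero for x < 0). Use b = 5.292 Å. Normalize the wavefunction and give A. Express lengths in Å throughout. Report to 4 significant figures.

Normalization requires ∫|Ψ|² dx = 1, integrated from 0 to ∞.
With ∫₀^∞ x^2 e^(−αx) dx = 2!/α^3, carrying out the integral gives A² · b^3/4.
So A² = (b^3/4)^(−1).
With b = 5.292: A² = 0.026990 and A = 0.16429.

A ≈ 0.1643 Å^(-3/2)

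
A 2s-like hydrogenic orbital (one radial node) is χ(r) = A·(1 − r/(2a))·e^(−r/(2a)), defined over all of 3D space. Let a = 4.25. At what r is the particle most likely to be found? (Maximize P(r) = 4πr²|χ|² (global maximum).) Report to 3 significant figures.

r ≈ 22.3

Differentiate P(r) = 4πr²|χ|² with respect to r and set to zero.
Solving yields r = a·(√(5) + 3).
With a = 4.25, the most probable radial distance is 22.25.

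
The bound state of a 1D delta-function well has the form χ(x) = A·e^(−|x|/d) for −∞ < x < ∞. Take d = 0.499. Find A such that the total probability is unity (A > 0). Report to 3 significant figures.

A ≈ 1.42

The normalization condition is ∫|χ|² dx = 1 from −∞ to ∞.
Carrying out the integral gives A² · d.
So A² = (d)^(−1).
Plugging in d = 0.499 yields A = 1.416.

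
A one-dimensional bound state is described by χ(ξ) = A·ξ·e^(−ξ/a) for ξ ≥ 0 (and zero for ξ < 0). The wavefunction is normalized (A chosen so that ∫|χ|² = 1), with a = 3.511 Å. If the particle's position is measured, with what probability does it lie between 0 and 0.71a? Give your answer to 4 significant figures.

|χ|² is the probability density, so P = ∫_{0}^{0.71a} |χ|² dξ.
The normalization integral ∫|χ|²dξ over the whole domain equals a^3/4·A², and A² cancels in the ratio.
Substituting u = ξ/a, A² and the length scale cancel in the ratio: P = ∫_{0}^{0.71} u^2·e^(-2·u) du / ∫_{0}^{∞} u^2·e^(-2·u) du.
An antiderivative of u^2·e^(-2·u) is -(2·u^2 + 2·u + 1)·e^(-2·u)/4; evaluating from 0 to 0.71 gives ≈ 0.0428390, while the full integral is 1/4.
Taking the ratio, P = 0.17136.

P ≈ 0.1714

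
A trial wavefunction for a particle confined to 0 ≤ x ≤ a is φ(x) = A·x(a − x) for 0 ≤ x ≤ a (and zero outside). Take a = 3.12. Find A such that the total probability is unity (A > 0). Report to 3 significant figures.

Require ∫ |φ|² dx = 1 over the whole domain.
∫|φ|² dx = A²·(a^5/30).
So A² = (a^5/30)^(−1).
With a = 3.12: A² = 0.1015 and A = 0.3185.

A ≈ 0.319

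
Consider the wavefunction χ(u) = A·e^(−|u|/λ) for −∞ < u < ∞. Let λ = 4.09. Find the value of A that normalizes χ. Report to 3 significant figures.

A ≈ 0.494

We need A² ∫|f|² du = 1, taking the integral from −∞ to ∞.
Carrying out the integral gives A² · λ.
So A² = (λ)^(−1).
Plugging in λ = 4.09 yields A = 0.4945.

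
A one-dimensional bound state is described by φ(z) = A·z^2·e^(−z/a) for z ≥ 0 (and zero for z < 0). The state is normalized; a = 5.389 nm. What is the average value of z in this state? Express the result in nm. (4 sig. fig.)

The expectation value is the |φ|²-weighted average of z: ∫ z|φ|² dz.
The ratio of the moment integral to the normalization integral gives ⟨z⟩ = 5·a/2.
Putting a = 5.389 gives 13.473.

⟨z⟩ ≈ 13.47 nm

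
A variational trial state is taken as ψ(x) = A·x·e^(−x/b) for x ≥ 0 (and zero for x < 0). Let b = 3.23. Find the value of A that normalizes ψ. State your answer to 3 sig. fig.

A ≈ 0.345

The normalization condition is ∫|ψ|² dx = 1 from 0 to ∞.
Carrying out the integral gives A² · b^3/4.
Setting this equal to 1 gives A² = 1/(b^3/4).
With b = 3.23: A² = 0.1187 and A = 0.3445.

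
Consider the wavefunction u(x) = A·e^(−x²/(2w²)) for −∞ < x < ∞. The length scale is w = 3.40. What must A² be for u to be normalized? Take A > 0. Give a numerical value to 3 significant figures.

Require ∫ |u|² dx = 1 over the whole domain.
With ∫_{−∞}^{∞} x^(2m) e^(−αx²) dx = (2m−1)!!·√π / (2^m α^(m+1/2)), the integral (without the A² prefactor) comes out to √(π)·w.
Hence A² = 1/[√(π)·w].
Plugging in w = 3.40 yields A = 0.4074.

A^2 ≈ 0.166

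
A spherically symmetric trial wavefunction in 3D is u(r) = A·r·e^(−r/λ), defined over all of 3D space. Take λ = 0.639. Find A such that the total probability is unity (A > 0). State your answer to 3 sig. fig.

A ≈ 0.998

The normalization condition is ∫|u|² 4πr² dr = 1 from 0 to ∞.
The angular integral contributes 4π, leaving ∫₀^∞ r²|u|² dr.
Using ∫₀^∞ rⁿ e^(−αr) dr = n!/αⁿ⁺¹, with u = A·r·e^(−r/λ), the integral evaluates to A²·[3·π·λ^5].
So A² = (3·π·λ^5)^(−1).
With λ = 0.639: A² = 0.9959 and A = 0.9980.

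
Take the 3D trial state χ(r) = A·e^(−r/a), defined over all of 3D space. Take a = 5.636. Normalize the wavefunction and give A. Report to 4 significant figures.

We need A² ∫|f|² 4πr² dr = 1, taking the integral from 0 to ∞.
The angular integral contributes 4π, leaving ∫₀^∞ r²|χ|² dr.
The integral (without the A² prefactor) comes out to π·a^3.
Setting this equal to 1 gives A² = 1/(π·a^3).
Plugging in a = 5.636 yields A = 0.042167.

A ≈ 0.04217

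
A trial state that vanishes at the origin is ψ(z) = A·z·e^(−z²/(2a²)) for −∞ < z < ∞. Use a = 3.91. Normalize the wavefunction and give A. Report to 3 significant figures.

A ≈ 0.137

Normalization requires ∫|ψ|² dz = 1, integrated from −∞ to ∞.
Differentiating ∫e^(−αz²) dz = √(π/α) under α to get the higher moments, the integral (without the A² prefactor) comes out to √(π)·a^3/2.
Substituting a = 3.91 gives A² = 0.01888, so A = 0.1374.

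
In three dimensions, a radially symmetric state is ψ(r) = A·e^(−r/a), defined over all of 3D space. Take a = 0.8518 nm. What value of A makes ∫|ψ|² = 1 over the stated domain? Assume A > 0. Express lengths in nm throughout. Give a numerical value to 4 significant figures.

Normalization requires ∫|ψ|² 4πr² dr = 1, integrated from 0 to ∞.
The angular integral contributes 4π, leaving ∫₀^∞ r²|ψ|² dr.
∫|ψ|² 4πr² dr = A²·(π·a^3).
Setting this equal to 1 gives A² = 1/(π·a^3).
Plugging in a = 0.8518 yields A = 0.71766.

A ≈ 0.7177 nm^(-3/2)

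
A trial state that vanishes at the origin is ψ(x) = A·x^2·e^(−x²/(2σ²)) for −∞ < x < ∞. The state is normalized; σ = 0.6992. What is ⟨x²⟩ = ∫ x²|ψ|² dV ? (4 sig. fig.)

By definition ⟨x²⟩ = ∫ x^2 |ψ(x)|² dx.
Using the Gaussian integral ∫_{−∞}^{∞} e^(−αx²) dx = √(π/α), the ratio of the moment integral to the normalization integral gives ⟨x²⟩ = 5·σ^2/2.
Putting σ = 0.6992 gives 1.2222.

⟨x^2⟩ ≈ 1.222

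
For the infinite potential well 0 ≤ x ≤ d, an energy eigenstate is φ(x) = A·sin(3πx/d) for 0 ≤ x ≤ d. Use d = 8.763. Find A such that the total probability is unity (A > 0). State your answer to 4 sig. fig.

A ≈ 0.4777

The normalization condition is ∫|φ|² dx = 1 from 0 to d.
With ∫₀^d sin²(nπx/d) dx = d/2, the integral (without the A² prefactor) comes out to d/2.
Hence A² = 1/[d/2].
Substituting d = 8.763 gives A² = 0.22823, so A = 0.47774.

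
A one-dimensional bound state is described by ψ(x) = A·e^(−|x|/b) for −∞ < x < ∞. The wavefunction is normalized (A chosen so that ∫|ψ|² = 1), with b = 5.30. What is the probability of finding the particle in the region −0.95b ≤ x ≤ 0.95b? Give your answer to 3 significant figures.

The probability is P = ∫ |ψ|² dx over [−0.95b, 0.95b].
The normalization integral ∫|ψ|²dx over the whole domain equals b·A², and A² cancels in the ratio.
By symmetry take twice the x ≥ 0 contribution in numerator and denominator; the 2's cancel. Let u = x/b; then A² and the length scale cancel, so P = ∫_{0}^{0.95} e^(-2·u) du ÷ ∫_{0}^{∞} e^(-2·u) du.
With ∫ e^(-2·u) du = -e^(-2·u)/2 + C, the region integral is 1/2 - e^(-19/10)/2 and the full one is 1/2.
This works out to P = 0.8504.

P ≈ 0.850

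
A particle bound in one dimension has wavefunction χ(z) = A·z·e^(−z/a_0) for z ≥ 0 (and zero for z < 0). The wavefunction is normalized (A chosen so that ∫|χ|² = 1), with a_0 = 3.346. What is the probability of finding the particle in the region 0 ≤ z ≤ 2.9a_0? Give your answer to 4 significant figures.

The probability is P = ∫ |χ|² dz over [0, 2.9a_0].
The normalization integral ∫|χ|²dz over the whole domain equals a_0^3/4·A², and A² cancels in the ratio.
Let u = z/a_0; then A² and the length scale cancel, so P = ∫_{0}^{2.9} u^2·e^(-2·u) du ÷ ∫_{0}^{∞} u^2·e^(-2·u) du.
With ∫ u^2·e^(-2·u) du = -(2·u^2 + 2·u + 1)·e^(-2·u)/4 + C, the region integral is 1/4 - 1181·e^(-29/5)/200 and the full one is 1/4.
The result is P = 0.92849.

P ≈ 0.9285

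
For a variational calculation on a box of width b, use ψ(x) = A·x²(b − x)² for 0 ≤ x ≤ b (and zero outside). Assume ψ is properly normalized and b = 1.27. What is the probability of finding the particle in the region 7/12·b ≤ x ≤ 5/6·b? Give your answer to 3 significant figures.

P = ∫_{7/12·b}^{5/6·b} |ψ(x)|² dx.
The normalization integral ∫|ψ|²dx over the whole domain equals b^9/630·A², and A² cancels in the ratio.
Substituting u = x/b, A² and the length scale cancel in the ratio: P = ∫_{7/12}^{5/6} u^4·(1 - u)^4 du / ∫_{0}^{1} u^4·(1 - u)^4 du.
An antiderivative of u^4·(1 - u)^4 is u^5·(70·u^4 - 315·u^3 + 540·u^2 - 420·u + 126)/630; evaluating from 7/12 to 5/6 gives ≈ 0.00046568, while the full integral is 1/630.
This works out to P = 0.2934.

P ≈ 0.293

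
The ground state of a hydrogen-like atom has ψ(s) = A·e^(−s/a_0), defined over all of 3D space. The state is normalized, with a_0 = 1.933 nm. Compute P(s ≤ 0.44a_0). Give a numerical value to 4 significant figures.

P ≈ 0.05960

Integrate the radial probability density 4πs²|ψ|² over s ≤ 0.44a_0.
Normalization gives A² = 1/(π·a_0^3).
In terms of u = s/a_0 (A², 4π and the length scale all cancel between numerator and denominator), P = [∫_{0}^{0.44} u^2·e^(-2·u) du] / [∫_{0}^{∞} u^2·e^(-2·u) du].
With ∫ u^2·e^(-2·u) du = -(2·u^2 + 2·u + 1)·e^(-2·u)/4 + C, the region integral is 1/4 - 1417·e^(-22/25)/2500 and the full one is 1/4.
This evaluates to P = 0.059604.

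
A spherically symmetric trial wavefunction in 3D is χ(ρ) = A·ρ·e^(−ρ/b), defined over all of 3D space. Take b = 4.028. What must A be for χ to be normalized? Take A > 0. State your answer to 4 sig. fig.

A ≈ 0.01000

The normalization condition is ∫|χ|² 4πρ² dρ = 1 from 0 to ∞.
In 3D with spherical symmetry the volume element is 4πρ² dρ.
With χ = A·ρ·e^(−ρ/b), the integral evaluates to A²·[3·π·b^5].
So A² = (3·π·b^5)^(−1).
Substituting b = 4.028 gives A² = 0.00010006, so A = 0.010003.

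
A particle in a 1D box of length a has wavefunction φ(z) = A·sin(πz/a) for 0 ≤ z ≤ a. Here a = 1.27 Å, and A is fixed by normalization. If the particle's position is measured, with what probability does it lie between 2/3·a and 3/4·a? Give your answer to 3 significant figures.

P ≈ 0.105

The probability is P = ∫ |φ|² dz over [2/3·a, 3/4·a].
Since A² = 1/(a/2), this is the region integral divided by the full normalization integral.
In terms of u = z/a (A² and the length scale cancel between numerator and denominator), P = [∫_{2/3}^{3/4} sin(π·u)^2 du] / [∫_{0}^{1} sin(π·u)^2 du].
Using ∫ sin(π·u)^2 du = u/2 - sin(2·π·u)/(4·π), the numerator is -√(3)/(8·π) + 1/24 + 1/(4·π) and the denominator is 1/2.
Taking the ratio, P = (-3·√(3) + π + 6)/(12·π).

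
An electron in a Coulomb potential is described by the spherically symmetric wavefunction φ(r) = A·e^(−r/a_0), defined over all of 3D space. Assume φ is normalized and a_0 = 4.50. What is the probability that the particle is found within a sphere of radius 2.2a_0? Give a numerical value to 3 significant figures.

With dV = 4πr²dr, the probability is ∫|φ|² dV over r ≤ 2.2a_0.
A² is fixed by ∫₀^∞ 4πr²|φ|² dr = 1, i.e. A² = (π·a_0^3)^(−1).
Let u = r/a_0; then A², 4π and the length scale all cancel, so P = ∫_{0}^{2.2} u^2·e^(-2·u) du ÷ ∫_{0}^{∞} u^2·e^(-2·u) du.
Using ∫ u^2·e^(-2·u) du = -(2·u^2 + 2·u + 1)·e^(-2·u)/4, the numerator is 1/4 - 377·e^(-22/5)/100 and the denominator is 1/4.
The region integral divided by the full integral gives P = 0.8149.

P ≈ 0.815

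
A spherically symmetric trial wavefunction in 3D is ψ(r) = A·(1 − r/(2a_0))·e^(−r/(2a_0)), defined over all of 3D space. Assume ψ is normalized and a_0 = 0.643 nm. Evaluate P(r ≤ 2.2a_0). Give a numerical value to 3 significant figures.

P ≈ 0.0528

Integrate the radial probability density 4πr²|ψ|² over r ≤ 2.2a_0.
The full normalization integral is A²·[8·π·a_0^3] = 1, fixing A².
Substituting u = r/a_0, A², 4π and the length scale all cancel in the ratio: P = ∫_{0}^{2.2} u^2·(1 - u/2)^2·e^(-u) du / ∫_{0}^{∞} u^2·(1 - u/2)^2·e^(-u) du.
With ∫ u^2·(1 - u/2)^2·e^(-u) du = -(u^4/4 + u^2 + 2·u + 2)·e^(-u) + C, the region integral is ≈ 0.10566 and the full one is 2.
This evaluates to P = 0.05283.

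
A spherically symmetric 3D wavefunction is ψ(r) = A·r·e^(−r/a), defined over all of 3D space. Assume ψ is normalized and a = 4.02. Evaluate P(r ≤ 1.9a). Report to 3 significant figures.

P ≈ 0.332

P = ∫ |ψ|² 4πr² dr over r ≤ 1.9a.
Normalization gives A² = 1/(3·π·a^5).
Let u = r/a; then A², 4π and the length scale all cancel, so P = ∫_{0}^{1.9} u^4·e^(-2·u) du ÷ ∫_{0}^{∞} u^4·e^(-2·u) du.
Using ∫ u^4·e^(-2·u) du = -(u^4/2 + u^3 + 3·u^2/2 + 3·u/2 + 3/4)·e^(-2·u), the numerator is ≈ 0.24912 and the denominator is 3/4.
Taking the ratio yields P = 0.3322.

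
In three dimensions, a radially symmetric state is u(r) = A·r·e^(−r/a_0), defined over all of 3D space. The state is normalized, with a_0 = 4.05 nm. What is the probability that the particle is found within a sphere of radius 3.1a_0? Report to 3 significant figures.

P ≈ 0.741

P = ∫ |u|² 4πr² dr over r ≤ 3.1a_0.
A² is fixed by ∫₀^∞ 4πr²|u|² dr = 1, i.e. A² = (3·π·a_0^5)^(−1).
In terms of t = r/a_0 (A², 4π and the length scale all cancel between numerator and denominator), P = [∫_{0}^{3.1} t^4·e^(-2·t) dt] / [∫_{0}^{∞} t^4·e^(-2·t) dt].
Using ∫ t^4·e^(-2·t) dt = -(t^4/2 + t^3 + 3·t^2/2 + 3·t/2 + 3/4)·e^(-2·t), the numerator is ≈ 0.55562 and the denominator is 3/4.
The region integral divided by the full integral gives P = 0.7408.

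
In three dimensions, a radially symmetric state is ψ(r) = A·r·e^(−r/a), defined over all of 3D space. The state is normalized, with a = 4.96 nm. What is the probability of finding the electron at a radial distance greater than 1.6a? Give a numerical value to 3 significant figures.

P ≈ 0.781

P = ∫ |ψ|² 4πr² dr over r > 1.6a.
A² is fixed by ∫₀^∞ 4πr²|ψ|² dr = 1, i.e. A² = (3·π·a^5)^(−1).
In terms of u = r/a (A², 4π and the length scale all cancel between numerator and denominator), P = [∫_{1.6}^{∞} u^4·e^(-2·u) du] / [∫_{0}^{∞} u^4·e^(-2·u) du].
Using ∫ u^4·e^(-2·u) du = -(u^4/2 + u^3 + 3·u^2/2 + 3·u/2 + 3/4)·e^(-2·u), the numerator is ≈ 0.58546 and the denominator is 3/4.
Taking the ratio yields P = 0.7806.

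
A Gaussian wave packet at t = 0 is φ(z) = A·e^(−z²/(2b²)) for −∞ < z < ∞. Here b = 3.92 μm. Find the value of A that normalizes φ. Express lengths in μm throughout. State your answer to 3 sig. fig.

A ≈ 0.379 μm^(-1/2)

Normalization requires ∫|φ|² dz = 1, integrated from −∞ to ∞.
With ∫_{−∞}^{∞} z^(2m) e^(−αz²) dz = (2m−1)!!·√π / (2^m α^(m+1/2)), the integral (without the A² prefactor) comes out to √(π)·b.
Setting this equal to 1 gives A² = 1/(√(π)·b).
With b = 3.92: A² = 0.1439 and A = 0.3794.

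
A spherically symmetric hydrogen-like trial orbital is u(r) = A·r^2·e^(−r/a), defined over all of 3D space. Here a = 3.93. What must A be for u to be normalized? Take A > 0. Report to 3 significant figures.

A ≈ 0.000988

We need A² ∫|f|² 4πr² dr = 1, taking the integral from 0 to ∞.
With u = A·r^2·e^(−r/a), the integral evaluates to A²·[45·π·a^7/2].
So A² = (45·π·a^7/2)^(−1).
With a = 3.93: A² = 9.771E-7 and A = 0.0009885.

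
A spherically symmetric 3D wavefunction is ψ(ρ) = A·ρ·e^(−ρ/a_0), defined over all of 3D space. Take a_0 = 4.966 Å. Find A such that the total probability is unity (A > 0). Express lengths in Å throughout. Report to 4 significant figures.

Require ∫ |ψ|² 4πρ² dρ = 1 over the whole domain.
Carrying out the integral gives A² · 3·π·a_0^5.
So A² = (3·π·a_0^5)^(−1).
Plugging in a_0 = 4.966 yields A = 0.0059272.

A ≈ 0.005927 Å^(-5/2)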